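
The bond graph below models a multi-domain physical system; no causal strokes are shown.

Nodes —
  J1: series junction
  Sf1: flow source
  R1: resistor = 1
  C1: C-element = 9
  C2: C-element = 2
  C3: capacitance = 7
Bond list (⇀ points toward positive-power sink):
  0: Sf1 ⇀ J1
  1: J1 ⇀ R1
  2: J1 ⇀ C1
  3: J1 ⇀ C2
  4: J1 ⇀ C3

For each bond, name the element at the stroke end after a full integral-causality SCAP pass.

#0 stroke→Sf1  (Sf1 fixes flow; stroke at Sf1)
#1 stroke→J1  (J1 flow already set via bond 0)
#2 stroke→J1  (J1: bond 0 brought flow, rest push out)
#3 stroke→J1  (J1 flow already set via bond 0)
#4 stroke→J1  (1-jn J1 has f-setter on 0)

bond 0 stroke→Sf1
bond 1 stroke→J1
bond 2 stroke→J1
bond 3 stroke→J1
bond 4 stroke→J1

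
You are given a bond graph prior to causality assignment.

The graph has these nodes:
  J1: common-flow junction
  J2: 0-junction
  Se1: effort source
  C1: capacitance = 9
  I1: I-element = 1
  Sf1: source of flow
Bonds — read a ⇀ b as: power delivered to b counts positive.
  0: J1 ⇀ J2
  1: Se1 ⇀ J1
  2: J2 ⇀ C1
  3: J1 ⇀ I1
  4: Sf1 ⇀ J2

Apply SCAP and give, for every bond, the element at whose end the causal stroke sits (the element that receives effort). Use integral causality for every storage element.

#1 |J1  (Se1 fixes effort; stroke away)
#4 |Sf1  (Sf1 fixes flow; stroke at Sf1)
#2 |J2  (prefer integral on C1)
#0 |J1  (common-e at J2 fixed by 2)
#3 |I1  (only one flow-in slot at J1)

#0 |J1
#1 |J1
#2 |J2
#3 |I1
#4 |Sf1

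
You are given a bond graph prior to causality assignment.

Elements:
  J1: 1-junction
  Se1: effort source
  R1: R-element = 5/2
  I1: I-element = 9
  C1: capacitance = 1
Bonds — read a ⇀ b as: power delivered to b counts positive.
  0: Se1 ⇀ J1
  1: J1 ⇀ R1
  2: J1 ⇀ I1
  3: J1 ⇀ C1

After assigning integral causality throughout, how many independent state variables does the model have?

2  (C1, I1 all integral)

b0 |J1  (Se1: effort source, stroke at far end)
b2 |I1  (I1 integral (f out))
b1 |J1  (common-f at J1 fixed by 2)
b3 |J1  (J1 flow already set via bond 2)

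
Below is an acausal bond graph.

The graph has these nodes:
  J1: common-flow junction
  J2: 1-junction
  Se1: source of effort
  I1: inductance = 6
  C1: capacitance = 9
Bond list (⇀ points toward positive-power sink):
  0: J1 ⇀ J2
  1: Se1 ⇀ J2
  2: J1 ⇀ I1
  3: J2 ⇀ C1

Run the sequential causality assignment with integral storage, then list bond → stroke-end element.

bond 0 stroke at J1
bond 1 stroke at J2
bond 2 stroke at I1
bond 3 stroke at J2

bond 1 stroke at J2  (Se1 (Se) sets effort on bond)
bond 2 stroke at I1  (I1 integral (f out))
bond 0 stroke at J1  (common-f at J1 fixed by 2)
bond 3 stroke at J2  (J2: bond 0 brought flow, rest push out)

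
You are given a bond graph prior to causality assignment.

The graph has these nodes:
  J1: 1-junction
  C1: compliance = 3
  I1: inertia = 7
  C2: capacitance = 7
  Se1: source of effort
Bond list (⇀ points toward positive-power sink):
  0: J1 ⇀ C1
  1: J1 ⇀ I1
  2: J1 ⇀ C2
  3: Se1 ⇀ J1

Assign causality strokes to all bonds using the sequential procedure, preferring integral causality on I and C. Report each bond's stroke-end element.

b0 stroke at J1
b1 stroke at I1
b2 stroke at J1
b3 stroke at J1

β3 stroke at J1  (source Se1 imposes e)
β0 stroke at J1  (prefer integral on C1)
β1 stroke at I1  (I1 outputs flow p/I1)
β2 stroke at J1  (J1: bond 1 brought flow, rest push out)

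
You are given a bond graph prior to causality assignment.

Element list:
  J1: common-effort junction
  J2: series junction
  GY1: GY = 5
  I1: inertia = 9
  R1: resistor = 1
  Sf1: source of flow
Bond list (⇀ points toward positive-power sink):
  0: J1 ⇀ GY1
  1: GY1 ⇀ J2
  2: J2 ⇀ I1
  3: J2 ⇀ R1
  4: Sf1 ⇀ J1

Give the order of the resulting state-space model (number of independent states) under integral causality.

1  (I1 all integral)

bond 4 →Sf1  (Sf1: flow source, stroke at near end)
bond 0 →J1  (J1 needs exactly one e-in)
bond 1 →J2  (GY1 both-in/both-out from 0)
bond 2 →I1  (I1: I, integral causality)
bond 3 →J2  (1-jn J2 has f-setter on 2)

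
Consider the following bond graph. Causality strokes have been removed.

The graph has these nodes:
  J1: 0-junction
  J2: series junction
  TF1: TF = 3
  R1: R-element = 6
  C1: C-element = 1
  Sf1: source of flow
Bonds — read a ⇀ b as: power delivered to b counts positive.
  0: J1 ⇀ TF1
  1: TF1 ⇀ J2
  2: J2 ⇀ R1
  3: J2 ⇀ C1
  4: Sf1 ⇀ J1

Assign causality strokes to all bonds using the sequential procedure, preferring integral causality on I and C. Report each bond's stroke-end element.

#4 stroke→Sf1  (Sf1 fixes flow; stroke at Sf1)
#0 stroke→J1  (only one effort-in slot at J1)
#1 stroke→TF1  (TF1: transformer flips bond 0)
#2 stroke→J2  (common-f at J2 fixed by 1)
#3 stroke→J2  (J2 flow already set via bond 1)

bond 0 stroke at J1
bond 1 stroke at TF1
bond 2 stroke at J2
bond 3 stroke at J2
bond 4 stroke at Sf1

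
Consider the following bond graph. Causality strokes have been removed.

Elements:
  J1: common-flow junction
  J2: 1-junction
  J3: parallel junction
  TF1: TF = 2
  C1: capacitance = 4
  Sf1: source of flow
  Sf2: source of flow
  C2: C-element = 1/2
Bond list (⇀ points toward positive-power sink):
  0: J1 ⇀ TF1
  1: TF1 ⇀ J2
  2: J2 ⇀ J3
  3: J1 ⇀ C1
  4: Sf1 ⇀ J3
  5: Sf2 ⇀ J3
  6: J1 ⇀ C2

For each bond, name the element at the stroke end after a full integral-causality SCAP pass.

b4 |Sf1  (source Sf1 imposes f)
b5 |Sf2  (Sf2 fixes flow; stroke at Sf2)
b2 |J3  (closing 0-jn rule on J3)
b1 |J2  (J2: bond 2 brought flow, rest push out)
b0 |TF1  (TF TF1: opposite of bond 1)
b3 |J1  (common-f at J1 fixed by 0)
b6 |J1  (J1: bond 0 brought flow, rest push out)

#0 |TF1
#1 |J2
#2 |J3
#3 |J1
#4 |Sf1
#5 |Sf2
#6 |J1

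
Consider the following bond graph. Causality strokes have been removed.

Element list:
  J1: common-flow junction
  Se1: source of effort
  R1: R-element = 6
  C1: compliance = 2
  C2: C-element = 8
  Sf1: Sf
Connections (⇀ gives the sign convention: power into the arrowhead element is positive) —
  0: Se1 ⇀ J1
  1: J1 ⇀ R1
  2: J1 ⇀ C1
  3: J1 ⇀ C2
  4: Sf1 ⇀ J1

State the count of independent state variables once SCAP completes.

β0 |J1  (source Se1 imposes e)
β4 |Sf1  (Sf1: flow source, stroke at near end)
β1 |J1  (J1: bond 4 brought flow, rest push out)
β2 |J1  (J1: bond 4 brought flow, rest push out)
β3 |J1  (J1 flow already set via bond 4)

2  (C1, C2 all integral)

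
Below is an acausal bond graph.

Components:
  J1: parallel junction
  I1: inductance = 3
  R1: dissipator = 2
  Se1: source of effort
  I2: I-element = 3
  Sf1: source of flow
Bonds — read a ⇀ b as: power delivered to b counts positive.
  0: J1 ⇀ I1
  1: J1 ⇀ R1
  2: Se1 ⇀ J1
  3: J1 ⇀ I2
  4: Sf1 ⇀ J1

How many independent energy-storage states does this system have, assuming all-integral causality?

2  (I1, I2 all integral)

β2 stroke at J1  (source Se1 imposes e)
β4 stroke at Sf1  (source Sf1 imposes f)
β0 stroke at I1  (common-e at J1 fixed by 2)
β1 stroke at R1  (J1: bond 2 brought effort, rest push out)
β3 stroke at I2  (0-jn J1 has e-setter on 2)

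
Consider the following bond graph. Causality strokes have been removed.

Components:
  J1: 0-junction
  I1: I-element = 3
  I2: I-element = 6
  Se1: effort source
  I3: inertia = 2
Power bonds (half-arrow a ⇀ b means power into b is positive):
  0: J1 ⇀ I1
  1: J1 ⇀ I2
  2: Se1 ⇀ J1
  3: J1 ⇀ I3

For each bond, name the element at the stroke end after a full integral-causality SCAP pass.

b2 stroke→J1  (Se1 (Se) sets effort on bond)
b0 stroke→I1  (0-jn J1 has e-setter on 2)
b1 stroke→I2  (J1 effort already set via bond 2)
b3 stroke→I3  (J1: bond 2 brought effort, rest push out)

b0 →I1
b1 →I2
b2 →J1
b3 →I3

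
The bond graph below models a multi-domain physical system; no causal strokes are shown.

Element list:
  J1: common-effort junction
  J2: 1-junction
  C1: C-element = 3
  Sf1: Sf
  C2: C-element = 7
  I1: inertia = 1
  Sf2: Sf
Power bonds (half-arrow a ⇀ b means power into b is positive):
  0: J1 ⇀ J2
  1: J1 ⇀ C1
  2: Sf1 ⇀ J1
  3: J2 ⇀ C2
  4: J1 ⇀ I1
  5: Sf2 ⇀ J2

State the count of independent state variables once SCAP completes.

β2 →Sf1  (source Sf1 imposes f)
β5 →Sf2  (Sf2: flow source, stroke at near end)
β0 →J2  (J2: bond 5 brought flow, rest push out)
β3 →J2  (1-jn J2 has f-setter on 5)
β1 →J1  (prefer integral on C1)
β4 →I1  (J1 effort already set via bond 1)

3  (C1, C2, I1 all integral)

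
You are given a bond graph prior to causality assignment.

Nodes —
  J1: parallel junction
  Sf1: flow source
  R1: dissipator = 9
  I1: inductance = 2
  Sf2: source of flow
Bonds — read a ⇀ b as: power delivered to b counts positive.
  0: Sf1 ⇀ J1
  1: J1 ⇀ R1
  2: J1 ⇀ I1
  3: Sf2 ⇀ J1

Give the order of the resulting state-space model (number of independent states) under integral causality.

1  (I1 all integral)

#0 stroke at Sf1  (Sf1 fixes flow; stroke at Sf1)
#3 stroke at Sf2  (Sf2: flow source, stroke at near end)
#2 stroke at I1  (I1 integral (f out))
#1 stroke at J1  (J1 needs exactly one e-in)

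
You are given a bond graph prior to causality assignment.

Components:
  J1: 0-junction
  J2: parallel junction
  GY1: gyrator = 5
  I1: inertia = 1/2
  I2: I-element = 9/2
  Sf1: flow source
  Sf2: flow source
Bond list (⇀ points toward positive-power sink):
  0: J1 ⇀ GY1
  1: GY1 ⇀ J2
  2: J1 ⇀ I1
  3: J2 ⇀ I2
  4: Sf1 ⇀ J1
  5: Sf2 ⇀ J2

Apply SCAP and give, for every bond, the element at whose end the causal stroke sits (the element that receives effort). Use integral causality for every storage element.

β4 stroke at Sf1  (Sf1 fixes flow; stroke at Sf1)
β5 stroke at Sf2  (Sf2 fixes flow; stroke at Sf2)
β2 stroke at I1  (I1 integral (f out))
β0 stroke at J1  (closing 0-jn rule on J1)
β1 stroke at J2  (GY1 both-in/both-out from 0)
β3 stroke at I2  (0-jn J2 has e-setter on 1)

bond 0 |J1
bond 1 |J2
bond 2 |I1
bond 3 |I2
bond 4 |Sf1
bond 5 |Sf2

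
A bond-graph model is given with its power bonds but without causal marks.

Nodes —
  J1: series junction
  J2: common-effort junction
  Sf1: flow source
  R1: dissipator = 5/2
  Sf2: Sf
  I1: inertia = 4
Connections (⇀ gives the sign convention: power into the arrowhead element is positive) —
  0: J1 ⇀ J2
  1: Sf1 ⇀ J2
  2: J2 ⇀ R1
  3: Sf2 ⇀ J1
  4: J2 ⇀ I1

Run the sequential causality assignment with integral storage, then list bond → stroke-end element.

bond 0 →J1
bond 1 →Sf1
bond 2 →J2
bond 3 →Sf2
bond 4 →I1

β1 stroke→Sf1  (Sf1 (Sf) sets flow on bond)
β3 stroke→Sf2  (Sf2 fixes flow; stroke at Sf2)
β0 stroke→J1  (1-jn J1 has f-setter on 3)
β4 stroke→I1  (I1 outputs flow p/I1)
β2 stroke→J2  (J2 needs exactly one e-in)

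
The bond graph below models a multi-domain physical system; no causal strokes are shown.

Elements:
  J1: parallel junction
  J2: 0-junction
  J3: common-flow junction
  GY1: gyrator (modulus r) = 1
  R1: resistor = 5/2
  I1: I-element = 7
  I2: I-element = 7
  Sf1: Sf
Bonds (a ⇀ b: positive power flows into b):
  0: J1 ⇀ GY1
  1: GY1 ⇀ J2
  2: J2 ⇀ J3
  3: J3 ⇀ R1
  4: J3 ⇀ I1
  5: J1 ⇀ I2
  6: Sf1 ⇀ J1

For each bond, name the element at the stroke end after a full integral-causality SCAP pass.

β0 →J1
β1 →J2
β2 →J3
β3 →J3
β4 →I1
β5 →I2
β6 →Sf1

β6 |Sf1  (source Sf1 imposes f)
β4 |I1  (I1: I, integral causality)
β2 |J3  (common-f at J3 fixed by 4)
β3 |J3  (common-f at J3 fixed by 4)
β1 |J2  (J2 needs exactly one e-in)
β0 |J1  (through GY1, causality inverts; strokes same side of GY1)
β5 |I2  (common-e at J1 fixed by 0)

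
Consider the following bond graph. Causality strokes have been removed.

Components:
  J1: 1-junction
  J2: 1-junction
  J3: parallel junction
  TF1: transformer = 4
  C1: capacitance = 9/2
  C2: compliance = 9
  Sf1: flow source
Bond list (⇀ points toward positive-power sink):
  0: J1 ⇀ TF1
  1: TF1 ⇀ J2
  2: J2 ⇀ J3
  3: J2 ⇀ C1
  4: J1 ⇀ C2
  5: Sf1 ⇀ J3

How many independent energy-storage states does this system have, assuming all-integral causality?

bond 5 stroke at Sf1  (Sf1 fixes flow; stroke at Sf1)
bond 2 stroke at J3  (only one effort-in slot at J3)
bond 1 stroke at J2  (J2 flow already set via bond 2)
bond 3 stroke at J2  (J2: bond 2 brought flow, rest push out)
bond 0 stroke at TF1  (TF1: transformer flips bond 1)
bond 4 stroke at J1  (J1 flow already set via bond 0)

2  (C1, C2 all integral)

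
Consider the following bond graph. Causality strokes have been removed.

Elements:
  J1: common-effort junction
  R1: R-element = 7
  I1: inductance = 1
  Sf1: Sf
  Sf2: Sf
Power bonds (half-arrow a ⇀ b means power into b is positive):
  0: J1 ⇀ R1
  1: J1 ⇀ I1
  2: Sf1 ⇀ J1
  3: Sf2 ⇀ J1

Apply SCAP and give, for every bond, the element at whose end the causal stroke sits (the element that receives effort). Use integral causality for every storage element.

b2 |Sf1  (Sf1 fixes flow; stroke at Sf1)
b3 |Sf2  (Sf2 fixes flow; stroke at Sf2)
b1 |I1  (I1: I, integral causality)
b0 |J1  (J1 needs exactly one e-in)

bond 0 →J1
bond 1 →I1
bond 2 →Sf1
bond 3 →Sf2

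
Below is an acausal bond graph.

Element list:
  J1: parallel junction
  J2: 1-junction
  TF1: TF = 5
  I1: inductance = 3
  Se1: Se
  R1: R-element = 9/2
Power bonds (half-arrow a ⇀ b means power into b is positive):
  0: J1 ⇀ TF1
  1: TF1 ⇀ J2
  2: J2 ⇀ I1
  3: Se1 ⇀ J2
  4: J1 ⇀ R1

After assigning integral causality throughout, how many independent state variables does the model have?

1  (I1 all integral)

#3 stroke at J2  (source Se1 imposes e)
#2 stroke at I1  (I1: I, integral causality)
#1 stroke at J2  (J2 flow already set via bond 2)
#0 stroke at TF1  (through TF1, causality passes straight; one stroke at TF1)
#4 stroke at J1  (closing 0-jn rule on J1)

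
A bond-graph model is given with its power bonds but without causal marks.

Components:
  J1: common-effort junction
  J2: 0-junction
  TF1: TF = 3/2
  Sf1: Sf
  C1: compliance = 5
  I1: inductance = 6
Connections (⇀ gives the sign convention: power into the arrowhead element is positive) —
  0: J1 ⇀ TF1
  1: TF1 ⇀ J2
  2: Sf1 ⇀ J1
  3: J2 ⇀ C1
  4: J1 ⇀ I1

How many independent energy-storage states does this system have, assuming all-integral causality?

b2 |Sf1  (source Sf1 imposes f)
b3 |J2  (prefer integral on C1)
b1 |TF1  (0-jn J2 has e-setter on 3)
b0 |J1  (TF TF1: opposite of bond 1)
b4 |I1  (J1: bond 0 brought effort, rest push out)

2  (C1, I1 all integral)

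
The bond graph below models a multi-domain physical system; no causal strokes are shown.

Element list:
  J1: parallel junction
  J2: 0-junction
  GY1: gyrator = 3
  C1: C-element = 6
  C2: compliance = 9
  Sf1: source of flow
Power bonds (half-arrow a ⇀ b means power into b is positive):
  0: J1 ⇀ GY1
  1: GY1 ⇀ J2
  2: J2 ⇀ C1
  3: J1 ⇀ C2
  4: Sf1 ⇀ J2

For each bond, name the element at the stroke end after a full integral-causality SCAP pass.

#4 stroke→Sf1  (source Sf1 imposes f)
#2 stroke→J2  (prefer integral on C1)
#1 stroke→GY1  (common-e at J2 fixed by 2)
#0 stroke→GY1  (GY GY1: same side as bond 1)
#3 stroke→J1  (J1 needs exactly one e-in)

bond 0 →GY1
bond 1 →GY1
bond 2 →J2
bond 3 →J1
bond 4 →Sf1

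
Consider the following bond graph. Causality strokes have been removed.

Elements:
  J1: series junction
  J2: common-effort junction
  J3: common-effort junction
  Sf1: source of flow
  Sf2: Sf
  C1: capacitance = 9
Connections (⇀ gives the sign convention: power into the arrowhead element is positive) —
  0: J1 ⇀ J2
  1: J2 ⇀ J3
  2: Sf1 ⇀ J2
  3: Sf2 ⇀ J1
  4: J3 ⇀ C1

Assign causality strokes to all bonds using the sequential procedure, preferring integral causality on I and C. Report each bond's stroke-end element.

#0 stroke at J1
#1 stroke at J2
#2 stroke at Sf1
#3 stroke at Sf2
#4 stroke at J3

β2 |Sf1  (source Sf1 imposes f)
β3 |Sf2  (source Sf2 imposes f)
β0 |J1  (common-f at J1 fixed by 3)
β1 |J2  (closing 0-jn rule on J2)
β4 |J3  (only one effort-in slot at J3)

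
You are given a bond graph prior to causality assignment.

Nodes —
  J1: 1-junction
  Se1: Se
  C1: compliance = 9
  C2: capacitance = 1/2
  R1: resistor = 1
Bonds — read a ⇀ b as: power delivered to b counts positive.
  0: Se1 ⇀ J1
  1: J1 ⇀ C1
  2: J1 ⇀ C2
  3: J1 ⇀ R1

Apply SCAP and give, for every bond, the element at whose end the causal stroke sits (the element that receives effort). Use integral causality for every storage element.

β0 stroke→J1  (source Se1 imposes e)
β1 stroke→J1  (prefer integral on C1)
β2 stroke→J1  (prefer integral on C2)
β3 stroke→R1  (only one flow-in slot at J1)

bond 0 →J1
bond 1 →J1
bond 2 →J1
bond 3 →R1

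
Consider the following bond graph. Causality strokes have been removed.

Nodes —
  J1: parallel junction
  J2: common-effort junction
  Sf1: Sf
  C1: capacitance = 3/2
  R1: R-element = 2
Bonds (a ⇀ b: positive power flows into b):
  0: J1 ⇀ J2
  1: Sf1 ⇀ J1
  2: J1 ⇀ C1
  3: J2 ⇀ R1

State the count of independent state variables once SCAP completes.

1  (C1 all integral)

β1 |Sf1  (Sf1 (Sf) sets flow on bond)
β2 |J1  (prefer integral on C1)
β0 |J2  (common-e at J1 fixed by 2)
β3 |R1  (common-e at J2 fixed by 0)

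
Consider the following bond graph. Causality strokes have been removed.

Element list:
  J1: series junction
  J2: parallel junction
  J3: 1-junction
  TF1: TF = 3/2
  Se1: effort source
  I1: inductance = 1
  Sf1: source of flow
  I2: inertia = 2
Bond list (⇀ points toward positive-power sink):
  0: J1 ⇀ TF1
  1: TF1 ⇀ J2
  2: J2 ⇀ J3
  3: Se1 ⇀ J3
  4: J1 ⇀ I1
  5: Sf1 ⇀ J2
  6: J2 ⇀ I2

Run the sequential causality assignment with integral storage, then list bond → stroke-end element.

b3 stroke at J3  (Se1: effort source, stroke at far end)
b5 stroke at Sf1  (Sf1: flow source, stroke at near end)
b2 stroke at J2  (only one flow-in slot at J3)
b1 stroke at TF1  (common-e at J2 fixed by 2)
b6 stroke at I2  (0-jn J2 has e-setter on 2)
b0 stroke at J1  (through TF1, causality passes straight; one stroke at TF1)
b4 stroke at I1  (J1 needs exactly one f-in)

#0 |J1
#1 |TF1
#2 |J2
#3 |J3
#4 |I1
#5 |Sf1
#6 |I2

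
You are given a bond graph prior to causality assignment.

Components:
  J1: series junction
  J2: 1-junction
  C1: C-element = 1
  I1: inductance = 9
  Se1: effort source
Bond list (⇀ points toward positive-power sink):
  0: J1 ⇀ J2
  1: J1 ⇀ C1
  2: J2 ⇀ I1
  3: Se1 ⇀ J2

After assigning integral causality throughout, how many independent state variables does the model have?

2  (C1, I1 all integral)

#3 |J2  (source Se1 imposes e)
#1 |J1  (C1 integral (e out))
#0 |J2  (closing 1-jn rule on J1)
#2 |I1  (closing 1-jn rule on J2)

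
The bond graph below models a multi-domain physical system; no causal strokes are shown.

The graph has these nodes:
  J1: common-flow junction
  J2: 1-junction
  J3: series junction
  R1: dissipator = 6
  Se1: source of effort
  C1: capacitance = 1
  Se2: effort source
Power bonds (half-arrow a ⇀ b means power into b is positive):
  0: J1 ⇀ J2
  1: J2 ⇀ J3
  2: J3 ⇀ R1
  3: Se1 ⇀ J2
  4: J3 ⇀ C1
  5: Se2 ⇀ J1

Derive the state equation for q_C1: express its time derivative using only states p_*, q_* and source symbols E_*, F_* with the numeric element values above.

dq_C1/dt = E_Se1/6 + E_Se2/6 - q_C1/6

#3 →J2  (source Se1 imposes e)
#5 →J1  (Se2 (Se) sets effort on bond)
#0 →J2  (J1: last free bond brings flow in)
#1 →J3  (closing 1-jn rule on J2)
#4 →J3  (C1 outputs effort q/C1)
#2 →R1  (J3 needs exactly one f-in)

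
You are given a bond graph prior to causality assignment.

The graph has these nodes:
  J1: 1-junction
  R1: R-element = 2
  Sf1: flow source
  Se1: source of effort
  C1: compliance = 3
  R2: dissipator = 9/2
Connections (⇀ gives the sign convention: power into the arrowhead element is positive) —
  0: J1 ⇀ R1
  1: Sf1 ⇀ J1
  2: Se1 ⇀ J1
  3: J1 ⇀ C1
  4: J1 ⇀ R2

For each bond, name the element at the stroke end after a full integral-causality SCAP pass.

#0 →J1
#1 →Sf1
#2 →J1
#3 →J1
#4 →J1

#1 stroke→Sf1  (Sf1: flow source, stroke at near end)
#2 stroke→J1  (source Se1 imposes e)
#0 stroke→J1  (J1: bond 1 brought flow, rest push out)
#3 stroke→J1  (1-jn J1 has f-setter on 1)
#4 stroke→J1  (J1 flow already set via bond 1)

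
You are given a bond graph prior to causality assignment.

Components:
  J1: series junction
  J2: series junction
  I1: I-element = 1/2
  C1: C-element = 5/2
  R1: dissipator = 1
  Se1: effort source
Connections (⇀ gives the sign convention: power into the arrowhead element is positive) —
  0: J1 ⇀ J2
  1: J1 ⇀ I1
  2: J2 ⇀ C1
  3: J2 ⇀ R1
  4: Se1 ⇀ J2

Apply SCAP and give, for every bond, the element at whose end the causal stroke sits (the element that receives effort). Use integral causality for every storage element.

b4 stroke at J2  (Se1: effort source, stroke at far end)
b1 stroke at I1  (I1 outputs flow p/I1)
b0 stroke at J1  (J1: bond 1 brought flow, rest push out)
b2 stroke at J2  (J2 flow already set via bond 0)
b3 stroke at J2  (J2 flow already set via bond 0)

bond 0 stroke→J1
bond 1 stroke→I1
bond 2 stroke→J2
bond 3 stroke→J2
bond 4 stroke→J2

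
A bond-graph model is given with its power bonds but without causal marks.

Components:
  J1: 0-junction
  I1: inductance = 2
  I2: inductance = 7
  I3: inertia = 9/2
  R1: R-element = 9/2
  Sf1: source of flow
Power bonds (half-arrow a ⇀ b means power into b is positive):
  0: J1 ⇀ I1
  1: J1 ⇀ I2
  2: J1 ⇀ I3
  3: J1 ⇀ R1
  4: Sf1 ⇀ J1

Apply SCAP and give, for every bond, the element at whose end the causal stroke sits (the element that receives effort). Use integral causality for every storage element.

β0 |I1
β1 |I2
β2 |I3
β3 |J1
β4 |Sf1

#4 stroke at Sf1  (source Sf1 imposes f)
#0 stroke at I1  (I1 integral (f out))
#1 stroke at I2  (I2 outputs flow p/I2)
#2 stroke at I3  (I3 outputs flow p/I3)
#3 stroke at J1  (closing 0-jn rule on J1)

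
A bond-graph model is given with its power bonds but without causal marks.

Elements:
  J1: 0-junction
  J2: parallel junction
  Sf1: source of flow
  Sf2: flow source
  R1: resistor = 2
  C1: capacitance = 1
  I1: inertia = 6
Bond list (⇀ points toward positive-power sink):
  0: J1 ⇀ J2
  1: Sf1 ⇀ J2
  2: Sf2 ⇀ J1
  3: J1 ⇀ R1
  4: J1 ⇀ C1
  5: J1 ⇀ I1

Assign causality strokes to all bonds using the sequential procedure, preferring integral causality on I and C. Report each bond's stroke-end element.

#0 →J2
#1 →Sf1
#2 →Sf2
#3 →R1
#4 →J1
#5 →I1

b1 stroke→Sf1  (Sf1 (Sf) sets flow on bond)
b2 stroke→Sf2  (Sf2 (Sf) sets flow on bond)
b0 stroke→J2  (J2: last free bond brings effort in)
b4 stroke→J1  (C1: C, integral causality)
b3 stroke→R1  (0-jn J1 has e-setter on 4)
b5 stroke→I1  (common-e at J1 fixed by 4)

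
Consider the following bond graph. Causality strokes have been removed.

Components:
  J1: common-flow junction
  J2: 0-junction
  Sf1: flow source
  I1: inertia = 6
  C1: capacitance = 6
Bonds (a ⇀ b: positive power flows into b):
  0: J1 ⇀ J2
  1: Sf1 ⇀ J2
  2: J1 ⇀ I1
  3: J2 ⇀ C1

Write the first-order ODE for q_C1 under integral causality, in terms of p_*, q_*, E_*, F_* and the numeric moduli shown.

bond 1 |Sf1  (Sf1 (Sf) sets flow on bond)
bond 2 |I1  (I1: I, integral causality)
bond 0 |J1  (J1: bond 2 brought flow, rest push out)
bond 3 |J2  (closing 0-jn rule on J2)

dq_C1/dt = F_Sf1 + p_I1/6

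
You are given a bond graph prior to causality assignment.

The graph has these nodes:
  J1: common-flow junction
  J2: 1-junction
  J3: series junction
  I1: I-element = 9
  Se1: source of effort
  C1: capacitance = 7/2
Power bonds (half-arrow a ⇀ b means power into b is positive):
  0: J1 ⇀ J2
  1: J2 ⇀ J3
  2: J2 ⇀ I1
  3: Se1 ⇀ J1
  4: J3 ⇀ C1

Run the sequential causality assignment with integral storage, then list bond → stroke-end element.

#3 stroke→J1  (Se1 (Se) sets effort on bond)
#0 stroke→J2  (only one flow-in slot at J1)
#2 stroke→I1  (I1 integral (f out))
#1 stroke→J2  (1-jn J2 has f-setter on 2)
#4 stroke→J3  (J3: bond 1 brought flow, rest push out)

β0 →J2
β1 →J2
β2 →I1
β3 →J1
β4 →J3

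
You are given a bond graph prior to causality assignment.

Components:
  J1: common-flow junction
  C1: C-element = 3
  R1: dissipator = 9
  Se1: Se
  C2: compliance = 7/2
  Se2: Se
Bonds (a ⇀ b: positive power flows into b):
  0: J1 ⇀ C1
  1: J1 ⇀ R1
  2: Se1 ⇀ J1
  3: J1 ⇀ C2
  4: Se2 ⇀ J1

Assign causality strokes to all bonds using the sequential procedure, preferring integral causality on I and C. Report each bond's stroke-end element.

β2 stroke→J1  (source Se1 imposes e)
β4 stroke→J1  (source Se2 imposes e)
β0 stroke→J1  (C1 outputs effort q/C1)
β3 stroke→J1  (C2: C, integral causality)
β1 stroke→R1  (closing 1-jn rule on J1)

bond 0 |J1
bond 1 |R1
bond 2 |J1
bond 3 |J1
bond 4 |J1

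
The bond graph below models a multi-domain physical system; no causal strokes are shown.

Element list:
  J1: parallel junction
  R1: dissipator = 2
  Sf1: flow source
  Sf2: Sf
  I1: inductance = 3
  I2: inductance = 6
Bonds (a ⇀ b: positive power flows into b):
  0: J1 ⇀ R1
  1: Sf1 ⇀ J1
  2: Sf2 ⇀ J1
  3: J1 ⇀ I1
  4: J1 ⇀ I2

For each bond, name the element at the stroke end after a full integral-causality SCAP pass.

bond 1 →Sf1  (Sf1 fixes flow; stroke at Sf1)
bond 2 →Sf2  (Sf2: flow source, stroke at near end)
bond 3 →I1  (I1 integral (f out))
bond 4 →I2  (prefer integral on I2)
bond 0 →J1  (closing 0-jn rule on J1)

bond 0 stroke→J1
bond 1 stroke→Sf1
bond 2 stroke→Sf2
bond 3 stroke→I1
bond 4 stroke→I2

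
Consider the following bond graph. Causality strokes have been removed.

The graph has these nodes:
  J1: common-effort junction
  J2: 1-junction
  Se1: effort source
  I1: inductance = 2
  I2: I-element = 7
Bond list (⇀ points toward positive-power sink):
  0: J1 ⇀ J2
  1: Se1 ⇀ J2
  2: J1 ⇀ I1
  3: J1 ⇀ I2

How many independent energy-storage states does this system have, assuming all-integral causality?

b1 stroke at J2  (Se1: effort source, stroke at far end)
b0 stroke at J1  (closing 1-jn rule on J2)
b2 stroke at I1  (J1: bond 0 brought effort, rest push out)
b3 stroke at I2  (J1 effort already set via bond 0)

2  (I1, I2 all integral)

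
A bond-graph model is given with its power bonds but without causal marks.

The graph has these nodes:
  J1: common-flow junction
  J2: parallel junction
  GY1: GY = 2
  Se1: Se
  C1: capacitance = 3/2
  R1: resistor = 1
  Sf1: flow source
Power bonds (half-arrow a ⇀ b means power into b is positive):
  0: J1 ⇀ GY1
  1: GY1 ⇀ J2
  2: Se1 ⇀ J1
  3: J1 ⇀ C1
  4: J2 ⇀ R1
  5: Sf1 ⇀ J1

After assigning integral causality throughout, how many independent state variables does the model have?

1  (C1 all integral)

bond 2 stroke at J1  (Se1 fixes effort; stroke away)
bond 5 stroke at Sf1  (Sf1 fixes flow; stroke at Sf1)
bond 0 stroke at J1  (common-f at J1 fixed by 5)
bond 3 stroke at J1  (1-jn J1 has f-setter on 5)
bond 1 stroke at J2  (through GY1, causality inverts; strokes same side of GY1)
bond 4 stroke at R1  (0-jn J2 has e-setter on 1)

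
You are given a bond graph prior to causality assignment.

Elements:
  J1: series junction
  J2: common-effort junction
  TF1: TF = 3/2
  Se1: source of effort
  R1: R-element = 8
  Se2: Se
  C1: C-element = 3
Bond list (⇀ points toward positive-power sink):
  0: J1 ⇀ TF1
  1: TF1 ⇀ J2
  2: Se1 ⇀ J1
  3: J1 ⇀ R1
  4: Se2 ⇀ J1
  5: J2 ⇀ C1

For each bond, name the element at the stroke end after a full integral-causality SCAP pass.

β2 |J1  (Se1 fixes effort; stroke away)
β4 |J1  (Se2: effort source, stroke at far end)
β5 |J2  (C1 integral (e out))
β1 |TF1  (J2: bond 5 brought effort, rest push out)
β0 |J1  (TF1 one-in-one-out from 1)
β3 |R1  (J1 needs exactly one f-in)

β0 →J1
β1 →TF1
β2 →J1
β3 →R1
β4 →J1
β5 →J2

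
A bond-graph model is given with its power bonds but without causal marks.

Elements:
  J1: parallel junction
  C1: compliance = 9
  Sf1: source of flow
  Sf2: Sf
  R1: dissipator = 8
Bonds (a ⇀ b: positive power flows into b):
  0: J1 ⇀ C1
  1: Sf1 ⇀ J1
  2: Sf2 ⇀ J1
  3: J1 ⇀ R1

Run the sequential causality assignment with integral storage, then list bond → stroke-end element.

b0 |J1
b1 |Sf1
b2 |Sf2
b3 |R1

bond 1 stroke→Sf1  (Sf1 fixes flow; stroke at Sf1)
bond 2 stroke→Sf2  (Sf2: flow source, stroke at near end)
bond 0 stroke→J1  (C1: C, integral causality)
bond 3 stroke→R1  (J1: bond 0 brought effort, rest push out)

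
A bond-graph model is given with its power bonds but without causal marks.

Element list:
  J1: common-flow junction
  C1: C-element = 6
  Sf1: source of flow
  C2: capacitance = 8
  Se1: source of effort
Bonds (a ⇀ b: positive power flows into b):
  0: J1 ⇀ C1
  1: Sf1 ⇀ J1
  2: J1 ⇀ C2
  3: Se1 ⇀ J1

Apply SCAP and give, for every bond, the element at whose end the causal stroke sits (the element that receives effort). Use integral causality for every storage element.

b1 |Sf1  (Sf1: flow source, stroke at near end)
b3 |J1  (source Se1 imposes e)
b0 |J1  (J1 flow already set via bond 1)
b2 |J1  (J1 flow already set via bond 1)

b0 stroke at J1
b1 stroke at Sf1
b2 stroke at J1
b3 stroke at J1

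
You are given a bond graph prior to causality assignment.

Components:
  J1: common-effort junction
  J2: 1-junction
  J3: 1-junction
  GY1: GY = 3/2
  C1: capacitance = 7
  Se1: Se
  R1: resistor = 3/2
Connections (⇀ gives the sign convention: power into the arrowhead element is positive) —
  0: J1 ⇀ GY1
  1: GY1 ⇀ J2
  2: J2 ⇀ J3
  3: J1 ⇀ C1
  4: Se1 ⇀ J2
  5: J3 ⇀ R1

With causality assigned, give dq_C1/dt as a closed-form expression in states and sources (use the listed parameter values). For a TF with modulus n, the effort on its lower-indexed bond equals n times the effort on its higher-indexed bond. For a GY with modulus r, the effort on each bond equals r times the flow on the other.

dq_C1/dt = 2*E_Se1/3 - 2*q_C1/21

bond 4 →J2  (Se1 fixes effort; stroke away)
bond 3 →J1  (C1 integral (e out))
bond 0 →GY1  (0-jn J1 has e-setter on 3)
bond 1 →GY1  (through GY1, causality inverts; strokes same side of GY1)
bond 2 →J2  (common-f at J2 fixed by 1)
bond 5 →J3  (J3 flow already set via bond 2)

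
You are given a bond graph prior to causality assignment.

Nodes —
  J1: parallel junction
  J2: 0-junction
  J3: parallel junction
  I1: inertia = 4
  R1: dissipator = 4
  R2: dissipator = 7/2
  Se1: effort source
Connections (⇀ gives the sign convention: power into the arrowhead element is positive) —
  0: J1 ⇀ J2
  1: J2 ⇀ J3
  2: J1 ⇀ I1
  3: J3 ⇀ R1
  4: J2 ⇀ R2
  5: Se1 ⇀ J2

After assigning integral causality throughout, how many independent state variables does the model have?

#5 →J2  (Se1 (Se) sets effort on bond)
#0 →J1  (common-e at J2 fixed by 5)
#1 →J3  (J2: bond 5 brought effort, rest push out)
#4 →R2  (J2 effort already set via bond 5)
#3 →R1  (J3: bond 1 brought effort, rest push out)
#2 →I1  (J1 effort already set via bond 0)

1  (I1 all integral)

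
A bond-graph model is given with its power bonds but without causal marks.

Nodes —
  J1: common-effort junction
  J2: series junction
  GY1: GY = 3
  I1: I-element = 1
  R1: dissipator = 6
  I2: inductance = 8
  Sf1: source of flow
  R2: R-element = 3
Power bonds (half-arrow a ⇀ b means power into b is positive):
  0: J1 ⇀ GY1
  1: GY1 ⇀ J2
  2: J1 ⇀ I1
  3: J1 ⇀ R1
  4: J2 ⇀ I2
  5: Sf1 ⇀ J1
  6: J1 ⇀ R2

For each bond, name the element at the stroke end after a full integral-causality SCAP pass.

#5 |Sf1  (Sf1 fixes flow; stroke at Sf1)
#2 |I1  (I1 outputs flow p/I1)
#4 |I2  (I2: I, integral causality)
#1 |J2  (1-jn J2 has f-setter on 4)
#0 |J1  (GY1 both-in/both-out from 1)
#3 |R1  (common-e at J1 fixed by 0)
#6 |R2  (J1: bond 0 brought effort, rest push out)

b0 stroke at J1
b1 stroke at J2
b2 stroke at I1
b3 stroke at R1
b4 stroke at I2
b5 stroke at Sf1
b6 stroke at R2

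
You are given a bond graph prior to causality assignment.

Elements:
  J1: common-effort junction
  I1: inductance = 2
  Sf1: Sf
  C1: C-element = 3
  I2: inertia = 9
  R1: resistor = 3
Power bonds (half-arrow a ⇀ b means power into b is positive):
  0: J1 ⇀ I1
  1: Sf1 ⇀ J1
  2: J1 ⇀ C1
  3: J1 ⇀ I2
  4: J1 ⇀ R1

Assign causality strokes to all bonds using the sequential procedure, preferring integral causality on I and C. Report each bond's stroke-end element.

#1 stroke→Sf1  (Sf1: flow source, stroke at near end)
#0 stroke→I1  (I1: I, integral causality)
#2 stroke→J1  (C1 outputs effort q/C1)
#3 stroke→I2  (0-jn J1 has e-setter on 2)
#4 stroke→R1  (J1 effort already set via bond 2)

b0 stroke at I1
b1 stroke at Sf1
b2 stroke at J1
b3 stroke at I2
b4 stroke at R1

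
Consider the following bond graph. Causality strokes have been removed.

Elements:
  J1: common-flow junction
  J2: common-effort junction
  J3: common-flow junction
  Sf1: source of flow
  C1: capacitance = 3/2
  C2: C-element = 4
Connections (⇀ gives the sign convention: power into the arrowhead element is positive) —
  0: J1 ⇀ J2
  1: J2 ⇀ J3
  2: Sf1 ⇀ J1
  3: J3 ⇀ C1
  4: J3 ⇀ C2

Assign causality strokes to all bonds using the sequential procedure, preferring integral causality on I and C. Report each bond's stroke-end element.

b0 stroke→J1
b1 stroke→J2
b2 stroke→Sf1
b3 stroke→J3
b4 stroke→J3

bond 2 →Sf1  (Sf1: flow source, stroke at near end)
bond 0 →J1  (J1 flow already set via bond 2)
bond 1 →J2  (only one effort-in slot at J2)
bond 3 →J3  (1-jn J3 has f-setter on 1)
bond 4 →J3  (J3 flow already set via bond 1)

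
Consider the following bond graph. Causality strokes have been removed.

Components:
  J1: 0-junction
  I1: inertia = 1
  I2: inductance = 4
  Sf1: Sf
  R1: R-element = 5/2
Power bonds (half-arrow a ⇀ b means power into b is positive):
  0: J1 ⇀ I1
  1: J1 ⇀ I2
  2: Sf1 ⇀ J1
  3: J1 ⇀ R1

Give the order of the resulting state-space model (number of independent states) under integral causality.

2  (I1, I2 all integral)

bond 2 |Sf1  (Sf1 fixes flow; stroke at Sf1)
bond 0 |I1  (prefer integral on I1)
bond 1 |I2  (prefer integral on I2)
bond 3 |J1  (only one effort-in slot at J1)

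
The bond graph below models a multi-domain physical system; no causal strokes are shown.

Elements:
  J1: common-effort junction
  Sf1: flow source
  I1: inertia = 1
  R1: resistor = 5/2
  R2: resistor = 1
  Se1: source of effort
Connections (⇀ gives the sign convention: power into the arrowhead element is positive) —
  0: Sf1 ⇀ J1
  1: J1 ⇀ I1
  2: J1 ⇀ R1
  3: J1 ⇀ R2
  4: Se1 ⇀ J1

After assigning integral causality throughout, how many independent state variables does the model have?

1  (I1 all integral)

#0 stroke→Sf1  (Sf1: flow source, stroke at near end)
#4 stroke→J1  (Se1 (Se) sets effort on bond)
#1 stroke→I1  (J1 effort already set via bond 4)
#2 stroke→R1  (0-jn J1 has e-setter on 4)
#3 stroke→R2  (common-e at J1 fixed by 4)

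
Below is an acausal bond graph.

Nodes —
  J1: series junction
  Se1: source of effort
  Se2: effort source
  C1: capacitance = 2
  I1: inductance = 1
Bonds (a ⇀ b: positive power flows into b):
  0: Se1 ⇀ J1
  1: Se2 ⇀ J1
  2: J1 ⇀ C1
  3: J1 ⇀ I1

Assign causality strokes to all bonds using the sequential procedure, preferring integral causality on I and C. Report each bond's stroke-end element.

bond 0 →J1
bond 1 →J1
bond 2 →J1
bond 3 →I1

b0 stroke→J1  (Se1 (Se) sets effort on bond)
b1 stroke→J1  (Se2 (Se) sets effort on bond)
b2 stroke→J1  (prefer integral on C1)
b3 stroke→I1  (closing 1-jn rule on J1)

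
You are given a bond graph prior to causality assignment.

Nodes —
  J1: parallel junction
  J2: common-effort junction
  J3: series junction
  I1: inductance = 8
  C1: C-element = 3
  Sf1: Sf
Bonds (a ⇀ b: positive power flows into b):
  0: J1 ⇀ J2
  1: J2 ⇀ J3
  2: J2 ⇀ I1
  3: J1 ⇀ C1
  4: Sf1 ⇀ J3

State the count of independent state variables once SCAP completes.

#4 stroke at Sf1  (Sf1: flow source, stroke at near end)
#1 stroke at J3  (common-f at J3 fixed by 4)
#2 stroke at I1  (prefer integral on I1)
#0 stroke at J2  (only one effort-in slot at J2)
#3 stroke at J1  (J1: last free bond brings effort in)

2  (C1, I1 all integral)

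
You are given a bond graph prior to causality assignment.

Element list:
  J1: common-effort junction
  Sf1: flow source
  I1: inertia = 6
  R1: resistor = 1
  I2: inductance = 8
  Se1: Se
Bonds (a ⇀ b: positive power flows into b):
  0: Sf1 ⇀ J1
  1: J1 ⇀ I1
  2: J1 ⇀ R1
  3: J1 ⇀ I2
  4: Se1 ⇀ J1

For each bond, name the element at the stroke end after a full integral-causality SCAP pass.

β0 →Sf1
β1 →I1
β2 →R1
β3 →I2
β4 →J1

#0 stroke→Sf1  (source Sf1 imposes f)
#4 stroke→J1  (source Se1 imposes e)
#1 stroke→I1  (J1: bond 4 brought effort, rest push out)
#2 stroke→R1  (J1: bond 4 brought effort, rest push out)
#3 stroke→I2  (common-e at J1 fixed by 4)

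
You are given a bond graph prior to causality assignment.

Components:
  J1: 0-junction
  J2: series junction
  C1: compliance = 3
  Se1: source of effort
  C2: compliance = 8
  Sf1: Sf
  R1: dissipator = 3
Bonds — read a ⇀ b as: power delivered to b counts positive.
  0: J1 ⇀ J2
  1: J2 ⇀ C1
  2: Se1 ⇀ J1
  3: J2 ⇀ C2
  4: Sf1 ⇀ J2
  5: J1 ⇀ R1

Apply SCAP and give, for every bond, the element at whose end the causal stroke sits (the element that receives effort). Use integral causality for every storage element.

#0 stroke→J2
#1 stroke→J2
#2 stroke→J1
#3 stroke→J2
#4 stroke→Sf1
#5 stroke→R1

#2 →J1  (source Se1 imposes e)
#4 →Sf1  (Sf1: flow source, stroke at near end)
#0 →J2  (common-e at J1 fixed by 2)
#5 →R1  (0-jn J1 has e-setter on 2)
#1 →J2  (common-f at J2 fixed by 4)
#3 →J2  (J2: bond 4 brought flow, rest push out)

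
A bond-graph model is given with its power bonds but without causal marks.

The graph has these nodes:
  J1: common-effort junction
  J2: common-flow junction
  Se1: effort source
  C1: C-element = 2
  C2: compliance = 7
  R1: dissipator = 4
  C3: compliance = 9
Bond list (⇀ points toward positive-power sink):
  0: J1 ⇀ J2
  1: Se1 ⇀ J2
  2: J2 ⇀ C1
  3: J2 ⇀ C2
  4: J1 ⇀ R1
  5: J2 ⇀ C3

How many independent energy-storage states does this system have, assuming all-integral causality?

#1 stroke at J2  (Se1: effort source, stroke at far end)
#2 stroke at J2  (C1 outputs effort q/C1)
#3 stroke at J2  (C2 integral (e out))
#5 stroke at J2  (prefer integral on C3)
#0 stroke at J1  (J2 needs exactly one f-in)
#4 stroke at R1  (0-jn J1 has e-setter on 0)

3  (C1, C2, C3 all integral)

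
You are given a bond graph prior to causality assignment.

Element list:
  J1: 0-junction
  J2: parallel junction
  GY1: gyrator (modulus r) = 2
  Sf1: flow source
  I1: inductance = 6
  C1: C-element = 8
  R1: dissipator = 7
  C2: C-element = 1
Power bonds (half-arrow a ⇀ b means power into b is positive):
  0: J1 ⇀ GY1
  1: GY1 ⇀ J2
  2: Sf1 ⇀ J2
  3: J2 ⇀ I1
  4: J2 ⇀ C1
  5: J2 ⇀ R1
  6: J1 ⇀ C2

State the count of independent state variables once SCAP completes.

3  (C1, C2, I1 all integral)

bond 2 →Sf1  (Sf1 (Sf) sets flow on bond)
bond 3 →I1  (I1 integral (f out))
bond 4 →J2  (C1 outputs effort q/C1)
bond 1 →GY1  (J2 effort already set via bond 4)
bond 5 →R1  (J2: bond 4 brought effort, rest push out)
bond 0 →GY1  (through GY1, causality inverts; strokes same side of GY1)
bond 6 →J1  (J1: last free bond brings effort in)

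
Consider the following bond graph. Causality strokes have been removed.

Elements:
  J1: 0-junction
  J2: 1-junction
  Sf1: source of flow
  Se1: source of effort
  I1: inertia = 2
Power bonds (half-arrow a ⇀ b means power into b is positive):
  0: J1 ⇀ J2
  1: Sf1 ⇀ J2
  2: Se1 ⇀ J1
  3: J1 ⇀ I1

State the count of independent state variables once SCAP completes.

1  (I1 all integral)

bond 1 stroke at Sf1  (Sf1 fixes flow; stroke at Sf1)
bond 2 stroke at J1  (source Se1 imposes e)
bond 0 stroke at J2  (0-jn J1 has e-setter on 2)
bond 3 stroke at I1  (J1: bond 2 brought effort, rest push out)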